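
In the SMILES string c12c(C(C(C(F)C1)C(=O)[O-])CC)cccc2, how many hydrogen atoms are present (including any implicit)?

14

Hydrogens are implicit in SMILES; fill each atom to its normal valence:
  4 × C (aromatic): 1 H each → 4
  3 × C: 1 H each → 3
  2 × C: 2 H each → 4
  2 × C (aromatic): no H
  1 × C: 3 H
  1 × C: no H
  1 × F: no H
  1 × O: no H
  1 × O (charge -1): no H
  Total hydrogens = 14.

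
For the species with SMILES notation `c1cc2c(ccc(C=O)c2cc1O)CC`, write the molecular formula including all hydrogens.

C13H12O2

Heavy atoms from the SMILES: 13 C, 2 O.
Implicit hydrogens by atom environment:
  5 × C (aromatic): 1 H each → 5
  5 × C (aromatic): no H
  1 × C: 3 H
  1 × C: 2 H
  1 × C: 1 H
  1 × O: 1 H
  1 × O: no H
  Total hydrogens = 12.
Molecular formula: C13H12O2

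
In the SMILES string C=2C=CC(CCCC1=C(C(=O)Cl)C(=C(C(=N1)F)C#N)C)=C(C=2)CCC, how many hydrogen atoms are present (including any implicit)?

Hydrogens are implicit in SMILES; fill each atom to its normal valence:
  7 × C (aromatic): no H
  5 × C: 2 H each → 10
  4 × C (aromatic): 1 H each → 4
  2 × C: 3 H each → 6
  2 × C: no H
  1 × Cl: no H
  1 × F: no H
  1 × N (aromatic): no H
  1 × N: no H
  1 × O: no H
  Total hydrogens = 20.

20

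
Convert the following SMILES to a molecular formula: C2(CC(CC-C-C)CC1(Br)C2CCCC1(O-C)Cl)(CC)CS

Heavy atoms from the SMILES: 1 Br, 18 C, 1 Cl, 1 O, 1 S.
Implicit hydrogens by atom environment:
  10 × C: 2 H each → 20
  3 × C: 3 H each → 9
  3 × C: no H
  2 × C: 1 H each → 2
  1 × Br: no H
  1 × Cl: no H
  1 × O: no H
  1 × S: 1 H
  Total hydrogens = 32.
Molecular formula: C18H32BrClOS

C18H32BrClOS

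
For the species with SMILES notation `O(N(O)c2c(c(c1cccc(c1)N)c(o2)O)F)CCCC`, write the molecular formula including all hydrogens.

C14H17FN2O4

Heavy atoms from the SMILES: 14 C, 1 F, 2 N, 4 O.
Implicit hydrogens by atom environment:
  6 × C (aromatic): no H
  4 × C (aromatic): 1 H each → 4
  3 × C: 2 H each → 6
  2 × O: 1 H each → 2
  1 × C: 3 H
  1 × F: no H
  1 × N: 2 H
  1 × N: no H
  1 × O (aromatic): no H
  1 × O: no H
  Total hydrogens = 17.
Molecular formula: C14H17FN2O4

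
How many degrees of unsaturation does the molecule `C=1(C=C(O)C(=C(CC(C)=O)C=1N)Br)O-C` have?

Molecular formula from the SMILES: C10H12BrNO3.
DoU = (2C + 2 + N − H − X)/2 = (2·10 + 2 + 1 − 12 − 1)/2 = 10/2 = 5.
(Structurally: 1 ring(s) + 4 π bond(s) = 5.)

5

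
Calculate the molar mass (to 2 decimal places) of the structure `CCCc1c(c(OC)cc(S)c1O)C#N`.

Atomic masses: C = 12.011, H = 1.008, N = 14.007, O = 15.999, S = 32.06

Molecular formula: C11H13NO2S.
M = 11×12.011 + 13×1.008 + 1×14.007 + 2×15.999 + 1×32.06 = 223.29 g/mol.

223.29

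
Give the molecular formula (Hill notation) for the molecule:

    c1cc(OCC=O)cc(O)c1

Heavy atoms from the SMILES: 8 C, 3 O.
Implicit hydrogens by atom environment:
  4 × C (aromatic): 1 H each → 4
  2 × C (aromatic): no H
  2 × O: no H
  1 × C: 2 H
  1 × C: 1 H
  1 × O: 1 H
  Total hydrogens = 8.
Molecular formula: C8H8O3

C8H8O3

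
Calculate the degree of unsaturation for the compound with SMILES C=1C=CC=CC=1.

4

Molecular formula from the SMILES: C6H6.
DoU = (2C + 2 + N − H − X)/2 = (2·6 + 2 + 0 − 6 − 0)/2 = 8/2 = 4.
(Structurally: 1 ring(s) + 3 π bond(s) = 4.)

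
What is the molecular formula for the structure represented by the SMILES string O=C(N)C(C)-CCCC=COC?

Heavy atoms from the SMILES: 9 C, 1 N, 2 O.
Implicit hydrogens by atom environment:
  3 × C: 2 H each → 6
  3 × C: 1 H each → 3
  2 × C: 3 H each → 6
  2 × O: no H
  1 × C: no H
  1 × N: 2 H
  Total hydrogens = 17.
Molecular formula: C9H17NO2

C9H17NO2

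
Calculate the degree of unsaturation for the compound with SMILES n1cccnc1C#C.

Molecular formula from the SMILES: C6H4N2.
DoU = (2C + 2 + N − H − X)/2 = (2·6 + 2 + 2 − 4 − 0)/2 = 12/2 = 6.
(Structurally: 1 ring(s) + 5 π bond(s) = 6.)

6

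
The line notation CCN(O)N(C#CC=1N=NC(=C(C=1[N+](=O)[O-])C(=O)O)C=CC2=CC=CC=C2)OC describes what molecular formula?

Heavy atoms from the SMILES: 18 C, 5 N, 6 O.
Implicit hydrogens by atom environment:
  5 × C (aromatic): 1 H each → 5
  5 × C (aromatic): no H
  3 × C: no H
  3 × O: no H
  2 × C: 3 H each → 6
  2 × C: 1 H each → 2
  2 × N (aromatic): no H
  2 × N: no H
  2 × O: 1 H each → 2
  1 × C: 2 H
  1 × N (charge +1): no H
  1 × O (charge -1): no H
  Total hydrogens = 17.
Molecular formula: C18H17N5O6

C18H17N5O6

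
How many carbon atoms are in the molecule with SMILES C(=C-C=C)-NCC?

The symbol for carbon appears 6 times in the SMILES.

6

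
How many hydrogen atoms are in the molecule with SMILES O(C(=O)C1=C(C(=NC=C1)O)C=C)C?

9

Hydrogens are implicit in SMILES; fill each atom to its normal valence:
  3 × C (aromatic): no H
  2 × C (aromatic): 1 H each → 2
  2 × O: no H
  1 × C: 3 H
  1 × C: 2 H
  1 × C: 1 H
  1 × C: no H
  1 × N (aromatic): no H
  1 × O: 1 H
  Total hydrogens = 9.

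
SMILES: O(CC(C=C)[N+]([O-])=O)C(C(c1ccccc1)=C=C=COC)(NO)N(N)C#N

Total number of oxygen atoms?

The symbol for oxygen appears 5 times in the SMILES.

5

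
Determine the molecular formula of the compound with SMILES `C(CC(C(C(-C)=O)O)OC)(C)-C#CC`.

C11H18O3

Heavy atoms from the SMILES: 11 C, 3 O.
Implicit hydrogens by atom environment:
  4 × C: 3 H each → 12
  3 × C: 1 H each → 3
  3 × C: no H
  2 × O: no H
  1 × C: 2 H
  1 × O: 1 H
  Total hydrogens = 18.
Molecular formula: C11H18O3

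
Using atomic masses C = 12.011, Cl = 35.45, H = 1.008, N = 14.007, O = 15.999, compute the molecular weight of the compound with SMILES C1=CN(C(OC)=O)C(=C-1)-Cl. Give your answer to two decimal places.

159.57

Molecular formula: C6H6ClNO2.
M = 6×12.011 + 1×35.45 + 6×1.008 + 1×14.007 + 2×15.999 = 159.57 g/mol.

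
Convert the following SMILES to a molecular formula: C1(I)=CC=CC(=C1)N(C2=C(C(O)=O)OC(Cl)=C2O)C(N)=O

C12H8ClIN2O5

Heavy atoms from the SMILES: 12 C, 1 Cl, 1 I, 2 N, 5 O.
Implicit hydrogens by atom environment:
  6 × C (aromatic): no H
  4 × C (aromatic): 1 H each → 4
  2 × C: no H
  2 × O: 1 H each → 2
  2 × O: no H
  1 × Cl: no H
  1 × I: no H
  1 × N: 2 H
  1 × N: no H
  1 × O (aromatic): no H
  Total hydrogens = 8.
Molecular formula: C12H8ClIN2O5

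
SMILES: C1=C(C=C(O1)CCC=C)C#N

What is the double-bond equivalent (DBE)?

Molecular formula from the SMILES: C9H9NO.
DoU = (2C + 2 + N − H − X)/2 = (2·9 + 2 + 1 − 9 − 0)/2 = 12/2 = 6.
(Structurally: 1 ring(s) + 5 π bond(s) = 6.)

6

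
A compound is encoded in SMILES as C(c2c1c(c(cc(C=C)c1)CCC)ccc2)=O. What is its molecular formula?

C16H16O

Heavy atoms from the SMILES: 16 C, 1 O.
Implicit hydrogens by atom environment:
  5 × C (aromatic): 1 H each → 5
  5 × C (aromatic): no H
  3 × C: 2 H each → 6
  2 × C: 1 H each → 2
  1 × C: 3 H
  1 × O: no H
  Total hydrogens = 16.
Molecular formula: C16H16O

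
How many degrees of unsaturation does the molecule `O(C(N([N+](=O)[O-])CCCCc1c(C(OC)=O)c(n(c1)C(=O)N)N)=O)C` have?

7

Molecular formula from the SMILES: C13H19N5O7.
DoU = (2C + 2 + N − H − X)/2 = (2·13 + 2 + 5 − 19 − 0)/2 = 14/2 = 7.
(Structurally: 1 ring(s) + 6 π bond(s) = 7.)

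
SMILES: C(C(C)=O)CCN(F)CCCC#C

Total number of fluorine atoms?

The symbol for fluorine appears 1 time in the SMILES.

1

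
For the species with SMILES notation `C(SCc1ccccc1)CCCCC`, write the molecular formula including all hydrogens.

C13H20S

Heavy atoms from the SMILES: 13 C, 1 S.
Implicit hydrogens by atom environment:
  6 × C: 2 H each → 12
  5 × C (aromatic): 1 H each → 5
  1 × C: 3 H
  1 × C (aromatic): no H
  1 × S: no H
  Total hydrogens = 20.
Molecular formula: C13H20S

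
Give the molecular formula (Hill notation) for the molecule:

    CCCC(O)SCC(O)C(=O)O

Heavy atoms from the SMILES: 7 C, 4 O, 1 S.
Implicit hydrogens by atom environment:
  3 × C: 2 H each → 6
  3 × O: 1 H each → 3
  2 × C: 1 H each → 2
  1 × C: 3 H
  1 × C: no H
  1 × O: no H
  1 × S: no H
  Total hydrogens = 14.
Molecular formula: C7H14O4S

C7H14O4S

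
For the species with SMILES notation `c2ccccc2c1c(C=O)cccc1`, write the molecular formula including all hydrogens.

Heavy atoms from the SMILES: 13 C, 1 O.
Implicit hydrogens by atom environment:
  9 × C (aromatic): 1 H each → 9
  3 × C (aromatic): no H
  1 × C: 1 H
  1 × O: no H
  Total hydrogens = 10.
Molecular formula: C13H10O

C13H10O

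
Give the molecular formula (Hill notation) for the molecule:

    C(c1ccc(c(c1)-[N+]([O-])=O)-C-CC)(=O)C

Heavy atoms from the SMILES: 11 C, 1 N, 3 O.
Implicit hydrogens by atom environment:
  3 × C (aromatic): 1 H each → 3
  3 × C (aromatic): no H
  2 × C: 3 H each → 6
  2 × C: 2 H each → 4
  2 × O: no H
  1 × C: no H
  1 × N (charge +1): no H
  1 × O (charge -1): no H
  Total hydrogens = 13.
Molecular formula: C11H13NO3

C11H13NO3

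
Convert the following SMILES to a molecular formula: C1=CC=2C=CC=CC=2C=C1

Heavy atoms from the SMILES: 10 C.
Implicit hydrogens by atom environment:
  8 × C (aromatic): 1 H each → 8
  2 × C (aromatic): no H
  Total hydrogens = 8.
Molecular formula: C10H8

C10H8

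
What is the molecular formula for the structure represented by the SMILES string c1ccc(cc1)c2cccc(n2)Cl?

Heavy atoms from the SMILES: 11 C, 1 Cl, 1 N.
Implicit hydrogens by atom environment:
  8 × C (aromatic): 1 H each → 8
  3 × C (aromatic): no H
  1 × Cl: no H
  1 × N (aromatic): no H
  Total hydrogens = 8.
Molecular formula: C11H8ClN

C11H8ClN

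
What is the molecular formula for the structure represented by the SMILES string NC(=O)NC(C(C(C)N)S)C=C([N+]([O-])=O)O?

C7H14N4O4S

Heavy atoms from the SMILES: 7 C, 4 N, 4 O, 1 S.
Implicit hydrogens by atom environment:
  4 × C: 1 H each → 4
  2 × C: no H
  2 × N: 2 H each → 4
  2 × O: no H
  1 × C: 3 H
  1 × N: 1 H
  1 × N (charge +1): no H
  1 × O: 1 H
  1 × O (charge -1): no H
  1 × S: 1 H
  Total hydrogens = 14.
Molecular formula: C7H14N4O4S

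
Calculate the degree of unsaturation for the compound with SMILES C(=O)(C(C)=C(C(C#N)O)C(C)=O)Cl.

5

Molecular formula from the SMILES: C8H8ClNO3.
DoU = (2C + 2 + N − H − X)/2 = (2·8 + 2 + 1 − 8 − 1)/2 = 10/2 = 5.
(Structurally: 0 ring(s) + 5 π bond(s) = 5.)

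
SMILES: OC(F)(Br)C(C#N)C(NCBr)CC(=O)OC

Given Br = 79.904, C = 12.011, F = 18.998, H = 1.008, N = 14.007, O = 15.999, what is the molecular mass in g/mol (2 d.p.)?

Molecular formula: C8H11Br2FN2O3.
M = 2×79.904 + 8×12.011 + 1×18.998 + 11×1.008 + 2×14.007 + 3×15.999 = 361.99 g/mol.

361.99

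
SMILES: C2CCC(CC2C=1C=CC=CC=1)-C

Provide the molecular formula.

Heavy atoms from the SMILES: 13 C.
Implicit hydrogens by atom environment:
  5 × C (aromatic): 1 H each → 5
  4 × C: 2 H each → 8
  2 × C: 1 H each → 2
  1 × C: 3 H
  1 × C (aromatic): no H
  Total hydrogens = 18.
Molecular formula: C13H18

C13H18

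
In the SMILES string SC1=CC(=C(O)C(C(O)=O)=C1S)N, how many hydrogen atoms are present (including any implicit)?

Hydrogens are implicit in SMILES; fill each atom to its normal valence:
  5 × C (aromatic): no H
  2 × O: 1 H each → 2
  2 × S: 1 H each → 2
  1 × C (aromatic): 1 H
  1 × C: no H
  1 × N: 2 H
  1 × O: no H
  Total hydrogens = 7.

7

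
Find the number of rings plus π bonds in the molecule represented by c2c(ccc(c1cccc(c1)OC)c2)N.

Molecular formula from the SMILES: C13H13NO.
DoU = (2C + 2 + N − H − X)/2 = (2·13 + 2 + 1 − 13 − 0)/2 = 16/2 = 8.
(Structurally: 2 ring(s) + 6 π bond(s) = 8.)

8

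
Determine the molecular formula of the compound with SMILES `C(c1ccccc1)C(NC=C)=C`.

C11H13N

Heavy atoms from the SMILES: 11 C, 1 N.
Implicit hydrogens by atom environment:
  5 × C (aromatic): 1 H each → 5
  3 × C: 2 H each → 6
  1 × C: 1 H
  1 × C: no H
  1 × C (aromatic): no H
  1 × N: 1 H
  Total hydrogens = 13.
Molecular formula: C11H13N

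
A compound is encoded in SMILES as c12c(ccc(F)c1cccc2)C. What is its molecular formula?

Heavy atoms from the SMILES: 11 C, 1 F.
Implicit hydrogens by atom environment:
  6 × C (aromatic): 1 H each → 6
  4 × C (aromatic): no H
  1 × C: 3 H
  1 × F: no H
  Total hydrogens = 9.
Molecular formula: C11H9F

C11H9F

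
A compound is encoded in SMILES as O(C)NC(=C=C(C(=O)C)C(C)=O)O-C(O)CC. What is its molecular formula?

Heavy atoms from the SMILES: 11 C, 1 N, 5 O.
Implicit hydrogens by atom environment:
  5 × C: no H
  4 × C: 3 H each → 12
  4 × O: no H
  1 × C: 2 H
  1 × C: 1 H
  1 × N: 1 H
  1 × O: 1 H
  Total hydrogens = 17.
Molecular formula: C11H17NO5

C11H17NO5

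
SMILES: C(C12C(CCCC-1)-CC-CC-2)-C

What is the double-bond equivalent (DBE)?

Molecular formula from the SMILES: C12H22.
DoU = (2C + 2 + N − H − X)/2 = (2·12 + 2 + 0 − 22 − 0)/2 = 4/2 = 2.
(Structurally: 2 ring(s) + 0 π bond(s) = 2.)

2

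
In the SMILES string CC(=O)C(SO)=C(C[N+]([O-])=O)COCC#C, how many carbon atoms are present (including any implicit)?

The symbol for carbon appears 9 times in the SMILES.

9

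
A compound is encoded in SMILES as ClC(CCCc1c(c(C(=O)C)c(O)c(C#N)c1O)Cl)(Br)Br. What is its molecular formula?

C13H11Br2Cl2NO3

Heavy atoms from the SMILES: 2 Br, 13 C, 2 Cl, 1 N, 3 O.
Implicit hydrogens by atom environment:
  6 × C (aromatic): no H
  3 × C: 2 H each → 6
  3 × C: no H
  2 × Br: no H
  2 × Cl: no H
  2 × O: 1 H each → 2
  1 × C: 3 H
  1 × N: no H
  1 × O: no H
  Total hydrogens = 11.
Molecular formula: C13H11Br2Cl2NO3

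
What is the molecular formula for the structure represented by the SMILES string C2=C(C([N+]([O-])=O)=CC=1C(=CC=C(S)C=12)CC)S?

C12H11NO2S2

Heavy atoms from the SMILES: 12 C, 1 N, 2 O, 2 S.
Implicit hydrogens by atom environment:
  6 × C (aromatic): no H
  4 × C (aromatic): 1 H each → 4
  2 × S: 1 H each → 2
  1 × C: 3 H
  1 × C: 2 H
  1 × N (charge +1): no H
  1 × O: no H
  1 × O (charge -1): no H
  Total hydrogens = 11.
Molecular formula: C12H11NO2S2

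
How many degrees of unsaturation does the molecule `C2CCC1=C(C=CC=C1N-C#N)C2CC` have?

7

Molecular formula from the SMILES: C13H16N2.
DoU = (2C + 2 + N − H − X)/2 = (2·13 + 2 + 2 − 16 − 0)/2 = 14/2 = 7.
(Structurally: 2 ring(s) + 5 π bond(s) = 7.)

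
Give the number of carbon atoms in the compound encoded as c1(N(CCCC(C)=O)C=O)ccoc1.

10

The symbol for carbon appears 10 times in the SMILES. Lowercase c denotes aromatic carbon and counts toward C.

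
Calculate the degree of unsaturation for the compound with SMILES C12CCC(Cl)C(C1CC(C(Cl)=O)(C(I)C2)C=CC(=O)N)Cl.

5

Molecular formula from the SMILES: C14H17Cl3INO2.
DoU = (2C + 2 + N − H − X)/2 = (2·14 + 2 + 1 − 17 − 4)/2 = 10/2 = 5.
(Structurally: 2 ring(s) + 3 π bond(s) = 5.)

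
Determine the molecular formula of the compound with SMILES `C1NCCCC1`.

C5H11N

Heavy atoms from the SMILES: 5 C, 1 N.
Implicit hydrogens by atom environment:
  5 × C: 2 H each → 10
  1 × N: 1 H
  Total hydrogens = 11.
Molecular formula: C5H11N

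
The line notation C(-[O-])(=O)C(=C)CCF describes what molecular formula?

C5H6FO2-

Heavy atoms from the SMILES: 5 C, 1 F, 2 O.
Implicit hydrogens by atom environment:
  3 × C: 2 H each → 6
  2 × C: no H
  1 × F: no H
  1 × O: no H
  1 × O (charge -1): no H
  Total hydrogens = 6.
Net charge -1.
Molecular formula: C5H6FO2-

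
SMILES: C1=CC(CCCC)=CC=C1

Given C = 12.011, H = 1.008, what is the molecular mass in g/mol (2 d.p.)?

134.22

Molecular formula: C10H14.
M = 10×12.011 + 14×1.008 = 134.22 g/mol.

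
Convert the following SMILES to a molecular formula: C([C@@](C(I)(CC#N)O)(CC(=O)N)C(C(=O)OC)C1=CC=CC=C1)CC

C18H23IN2O4

Heavy atoms from the SMILES: 18 C, 1 I, 2 N, 4 O.
Implicit hydrogens by atom environment:
  5 × C (aromatic): 1 H each → 5
  5 × C: no H
  4 × C: 2 H each → 8
  3 × O: no H
  2 × C: 3 H each → 6
  1 × C: 1 H
  1 × C (aromatic): no H
  1 × I: no H
  1 × N: 2 H
  1 × N: no H
  1 × O: 1 H
  Total hydrogens = 23.
Molecular formula: C18H23IN2O4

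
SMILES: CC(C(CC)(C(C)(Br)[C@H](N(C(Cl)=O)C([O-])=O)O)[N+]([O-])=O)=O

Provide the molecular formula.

Heavy atoms from the SMILES: 1 Br, 10 C, 1 Cl, 2 N, 7 O.
Implicit hydrogens by atom environment:
  5 × C: no H
  4 × O: no H
  3 × C: 3 H each → 9
  2 × O (charge -1): no H
  1 × Br: no H
  1 × C: 2 H
  1 × C: 1 H
  1 × Cl: no H
  1 × N: no H
  1 × N (charge +1): no H
  1 × O: 1 H
  Total hydrogens = 13.
Net charge -1.
Molecular formula: C10H13BrClN2O7-

C10H13BrClN2O7-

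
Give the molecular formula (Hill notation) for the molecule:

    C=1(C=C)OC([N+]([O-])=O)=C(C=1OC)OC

Heavy atoms from the SMILES: 8 C, 1 N, 5 O.
Implicit hydrogens by atom environment:
  4 × C (aromatic): no H
  3 × O: no H
  2 × C: 3 H each → 6
  1 × C: 2 H
  1 × C: 1 H
  1 × N (charge +1): no H
  1 × O (aromatic): no H
  1 × O (charge -1): no H
  Total hydrogens = 9.
Molecular formula: C8H9NO5

C8H9NO5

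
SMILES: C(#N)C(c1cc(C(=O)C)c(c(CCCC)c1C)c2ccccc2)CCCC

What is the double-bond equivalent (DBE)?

11

Molecular formula from the SMILES: C25H31NO.
DoU = (2C + 2 + N − H − X)/2 = (2·25 + 2 + 1 − 31 − 0)/2 = 22/2 = 11.
(Structurally: 2 ring(s) + 9 π bond(s) = 11.)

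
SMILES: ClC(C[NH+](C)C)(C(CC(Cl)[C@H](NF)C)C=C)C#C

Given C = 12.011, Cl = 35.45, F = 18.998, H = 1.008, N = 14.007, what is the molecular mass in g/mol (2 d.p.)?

Molecular formula: C13H22Cl2FN2+.
M = 13×12.011 + 2×35.45 + 1×18.998 + 22×1.008 + 2×14.007 = 296.23 g/mol.

296.23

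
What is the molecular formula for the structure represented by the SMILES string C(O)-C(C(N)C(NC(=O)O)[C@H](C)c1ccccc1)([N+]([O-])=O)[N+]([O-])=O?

Heavy atoms from the SMILES: 13 C, 4 N, 7 O.
Implicit hydrogens by atom environment:
  5 × C (aromatic): 1 H each → 5
  3 × C: 1 H each → 3
  3 × O: no H
  2 × C: no H
  2 × N (charge +1): no H
  2 × O: 1 H each → 2
  2 × O (charge -1): no H
  1 × C: 3 H
  1 × C: 2 H
  1 × C (aromatic): no H
  1 × N: 2 H
  1 × N: 1 H
  Total hydrogens = 18.
Molecular formula: C13H18N4O7

C13H18N4O7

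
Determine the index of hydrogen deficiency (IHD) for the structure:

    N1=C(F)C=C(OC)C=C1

4

Molecular formula from the SMILES: C6H6FNO.
DoU = (2C + 2 + N − H − X)/2 = (2·6 + 2 + 1 − 6 − 1)/2 = 8/2 = 4.
(Structurally: 1 ring(s) + 3 π bond(s) = 4.)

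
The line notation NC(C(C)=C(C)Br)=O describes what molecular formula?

Heavy atoms from the SMILES: 1 Br, 5 C, 1 N, 1 O.
Implicit hydrogens by atom environment:
  3 × C: no H
  2 × C: 3 H each → 6
  1 × Br: no H
  1 × N: 2 H
  1 × O: no H
  Total hydrogens = 8.
Molecular formula: C5H8BrNO

C5H8BrNO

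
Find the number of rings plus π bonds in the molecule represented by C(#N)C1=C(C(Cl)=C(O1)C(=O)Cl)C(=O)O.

Molecular formula from the SMILES: C7HCl2NO4.
DoU = (2C + 2 + N − H − X)/2 = (2·7 + 2 + 1 − 1 − 2)/2 = 14/2 = 7.
(Structurally: 1 ring(s) + 6 π bond(s) = 7.)

7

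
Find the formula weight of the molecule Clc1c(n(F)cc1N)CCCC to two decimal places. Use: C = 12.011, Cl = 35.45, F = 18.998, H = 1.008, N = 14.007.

Molecular formula: C8H12ClFN2.
M = 8×12.011 + 1×35.45 + 1×18.998 + 12×1.008 + 2×14.007 = 190.65 g/mol.

190.65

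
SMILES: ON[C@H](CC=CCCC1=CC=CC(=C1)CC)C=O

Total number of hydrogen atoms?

21

Hydrogens are implicit in SMILES; fill each atom to its normal valence:
  4 × C: 2 H each → 8
  4 × C: 1 H each → 4
  4 × C (aromatic): 1 H each → 4
  2 × C (aromatic): no H
  1 × C: 3 H
  1 × N: 1 H
  1 × O: 1 H
  1 × O: no H
  Total hydrogens = 21.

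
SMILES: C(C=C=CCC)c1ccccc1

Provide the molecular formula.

C12H14

Heavy atoms from the SMILES: 12 C.
Implicit hydrogens by atom environment:
  5 × C (aromatic): 1 H each → 5
  2 × C: 2 H each → 4
  2 × C: 1 H each → 2
  1 × C: 3 H
  1 × C: no H
  1 × C (aromatic): no H
  Total hydrogens = 14.
Molecular formula: C12H14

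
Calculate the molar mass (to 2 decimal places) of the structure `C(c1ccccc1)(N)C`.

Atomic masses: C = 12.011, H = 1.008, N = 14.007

Molecular formula: C8H11N.
M = 8×12.011 + 11×1.008 + 1×14.007 = 121.18 g/mol.

121.18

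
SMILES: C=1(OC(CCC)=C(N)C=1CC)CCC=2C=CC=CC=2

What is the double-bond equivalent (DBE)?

Molecular formula from the SMILES: C17H23NO.
DoU = (2C + 2 + N − H − X)/2 = (2·17 + 2 + 1 − 23 − 0)/2 = 14/2 = 7.
(Structurally: 2 ring(s) + 5 π bond(s) = 7.)

7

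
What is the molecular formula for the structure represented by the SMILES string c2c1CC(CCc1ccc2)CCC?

Heavy atoms from the SMILES: 13 C.
Implicit hydrogens by atom environment:
  5 × C: 2 H each → 10
  4 × C (aromatic): 1 H each → 4
  2 × C (aromatic): no H
  1 × C: 3 H
  1 × C: 1 H
  Total hydrogens = 18.
Molecular formula: C13H18

C13H18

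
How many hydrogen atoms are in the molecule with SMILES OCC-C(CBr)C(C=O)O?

11

Hydrogens are implicit in SMILES; fill each atom to its normal valence:
  3 × C: 2 H each → 6
  3 × C: 1 H each → 3
  2 × O: 1 H each → 2
  1 × Br: no H
  1 × O: no H
  Total hydrogens = 11.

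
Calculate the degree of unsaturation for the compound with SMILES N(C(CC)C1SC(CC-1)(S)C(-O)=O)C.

Molecular formula from the SMILES: C9H17NO2S2.
DoU = (2C + 2 + N − H − X)/2 = (2·9 + 2 + 1 − 17 − 0)/2 = 4/2 = 2.
(Structurally: 1 ring(s) + 1 π bond(s) = 2.)

2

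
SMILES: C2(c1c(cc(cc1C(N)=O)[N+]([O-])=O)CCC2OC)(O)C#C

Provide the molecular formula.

C14H14N2O5

Heavy atoms from the SMILES: 14 C, 2 N, 5 O.
Implicit hydrogens by atom environment:
  4 × C (aromatic): no H
  3 × C: no H
  3 × O: no H
  2 × C: 2 H each → 4
  2 × C (aromatic): 1 H each → 2
  2 × C: 1 H each → 2
  1 × C: 3 H
  1 × N: 2 H
  1 × N (charge +1): no H
  1 × O: 1 H
  1 × O (charge -1): no H
  Total hydrogens = 14.
Molecular formula: C14H14N2O5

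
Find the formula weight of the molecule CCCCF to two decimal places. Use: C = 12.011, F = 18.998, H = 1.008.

Molecular formula: C4H9F.
M = 4×12.011 + 1×18.998 + 9×1.008 = 76.11 g/mol.

76.11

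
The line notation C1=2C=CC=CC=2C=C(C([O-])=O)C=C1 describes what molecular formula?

C11H7O2-

Heavy atoms from the SMILES: 11 C, 2 O.
Implicit hydrogens by atom environment:
  7 × C (aromatic): 1 H each → 7
  3 × C (aromatic): no H
  1 × C: no H
  1 × O: no H
  1 × O (charge -1): no H
  Total hydrogens = 7.
Net charge -1.
Molecular formula: C11H7O2-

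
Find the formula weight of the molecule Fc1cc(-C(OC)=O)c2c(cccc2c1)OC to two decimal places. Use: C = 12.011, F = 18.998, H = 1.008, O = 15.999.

234.23

Molecular formula: C13H11FO3.
M = 13×12.011 + 1×18.998 + 11×1.008 + 3×15.999 = 234.23 g/mol.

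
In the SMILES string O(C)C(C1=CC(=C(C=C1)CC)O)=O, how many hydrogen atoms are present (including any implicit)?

Hydrogens are implicit in SMILES; fill each atom to its normal valence:
  3 × C (aromatic): 1 H each → 3
  3 × C (aromatic): no H
  2 × C: 3 H each → 6
  2 × O: no H
  1 × C: 2 H
  1 × C: no H
  1 × O: 1 H
  Total hydrogens = 12.

12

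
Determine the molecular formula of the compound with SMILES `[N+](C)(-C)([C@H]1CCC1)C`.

C7H16N+

Heavy atoms from the SMILES: 7 C, 1 N.
Implicit hydrogens by atom environment:
  3 × C: 3 H each → 9
  3 × C: 2 H each → 6
  1 × C: 1 H
  1 × N (charge +1): no H
  Total hydrogens = 16.
Net charge +1.
Molecular formula: C7H16N+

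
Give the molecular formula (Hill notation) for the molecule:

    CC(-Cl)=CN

C3H6ClN

Heavy atoms from the SMILES: 3 C, 1 Cl, 1 N.
Implicit hydrogens by atom environment:
  1 × C: 3 H
  1 × C: 1 H
  1 × C: no H
  1 × Cl: no H
  1 × N: 2 H
  Total hydrogens = 6.
Molecular formula: C3H6ClN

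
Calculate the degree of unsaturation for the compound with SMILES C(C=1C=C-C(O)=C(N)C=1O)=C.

5

Molecular formula from the SMILES: C8H9NO2.
DoU = (2C + 2 + N − H − X)/2 = (2·8 + 2 + 1 − 9 − 0)/2 = 10/2 = 5.
(Structurally: 1 ring(s) + 4 π bond(s) = 5.)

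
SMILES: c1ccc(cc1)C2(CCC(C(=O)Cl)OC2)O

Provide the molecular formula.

Heavy atoms from the SMILES: 12 C, 1 Cl, 3 O.
Implicit hydrogens by atom environment:
  5 × C (aromatic): 1 H each → 5
  3 × C: 2 H each → 6
  2 × C: no H
  2 × O: no H
  1 × C: 1 H
  1 × C (aromatic): no H
  1 × Cl: no H
  1 × O: 1 H
  Total hydrogens = 13.
Molecular formula: C12H13ClO3

C12H13ClO3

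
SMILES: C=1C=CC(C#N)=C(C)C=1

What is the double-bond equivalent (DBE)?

6

Molecular formula from the SMILES: C8H7N.
DoU = (2C + 2 + N − H − X)/2 = (2·8 + 2 + 1 − 7 − 0)/2 = 12/2 = 6.
(Structurally: 1 ring(s) + 5 π bond(s) = 6.)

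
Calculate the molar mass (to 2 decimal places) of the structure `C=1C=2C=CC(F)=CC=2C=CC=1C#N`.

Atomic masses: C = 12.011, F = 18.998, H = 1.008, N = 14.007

Molecular formula: C11H6FN.
M = 11×12.011 + 1×18.998 + 6×1.008 + 1×14.007 = 171.17 g/mol.

171.17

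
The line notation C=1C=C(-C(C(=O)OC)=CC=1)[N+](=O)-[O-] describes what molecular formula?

C8H7NO4

Heavy atoms from the SMILES: 8 C, 1 N, 4 O.
Implicit hydrogens by atom environment:
  4 × C (aromatic): 1 H each → 4
  3 × O: no H
  2 × C (aromatic): no H
  1 × C: 3 H
  1 × C: no H
  1 × N (charge +1): no H
  1 × O (charge -1): no H
  Total hydrogens = 7.
Molecular formula: C8H7NO4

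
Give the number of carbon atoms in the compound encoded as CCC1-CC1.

5

The symbol for carbon appears 5 times in the SMILES.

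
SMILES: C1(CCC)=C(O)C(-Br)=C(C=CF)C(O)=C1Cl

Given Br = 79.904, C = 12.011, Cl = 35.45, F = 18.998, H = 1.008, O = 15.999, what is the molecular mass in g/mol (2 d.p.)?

309.56

Molecular formula: C11H11BrClFO2.
M = 1×79.904 + 11×12.011 + 1×35.45 + 1×18.998 + 11×1.008 + 2×15.999 = 309.56 g/mol.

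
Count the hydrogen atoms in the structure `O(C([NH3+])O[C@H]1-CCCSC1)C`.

16

Hydrogens are implicit in SMILES; fill each atom to its normal valence:
  4 × C: 2 H each → 8
  2 × C: 1 H each → 2
  2 × O: no H
  1 × C: 3 H
  1 × N (charge +1): 3 H
  1 × S: no H
  Total hydrogens = 16.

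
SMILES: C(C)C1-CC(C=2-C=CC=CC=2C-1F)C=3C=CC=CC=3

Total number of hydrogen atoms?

19

Hydrogens are implicit in SMILES; fill each atom to its normal valence:
  9 × C (aromatic): 1 H each → 9
  3 × C: 1 H each → 3
  3 × C (aromatic): no H
  2 × C: 2 H each → 4
  1 × C: 3 H
  1 × F: no H
  Total hydrogens = 19.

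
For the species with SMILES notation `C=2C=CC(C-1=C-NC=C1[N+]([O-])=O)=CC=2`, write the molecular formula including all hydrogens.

Heavy atoms from the SMILES: 10 C, 2 N, 2 O.
Implicit hydrogens by atom environment:
  7 × C (aromatic): 1 H each → 7
  3 × C (aromatic): no H
  1 × N (aromatic): 1 H
  1 × N (charge +1): no H
  1 × O: no H
  1 × O (charge -1): no H
  Total hydrogens = 8.
Molecular formula: C10H8N2O2

C10H8N2O2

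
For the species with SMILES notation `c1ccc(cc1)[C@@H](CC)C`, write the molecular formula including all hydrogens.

C10H14

Heavy atoms from the SMILES: 10 C.
Implicit hydrogens by atom environment:
  5 × C (aromatic): 1 H each → 5
  2 × C: 3 H each → 6
  1 × C: 2 H
  1 × C: 1 H
  1 × C (aromatic): no H
  Total hydrogens = 14.
Molecular formula: C10H14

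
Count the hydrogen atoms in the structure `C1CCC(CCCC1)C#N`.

Hydrogens are implicit in SMILES; fill each atom to its normal valence:
  7 × C: 2 H each → 14
  1 × C: 1 H
  1 × C: no H
  1 × N: no H
  Total hydrogens = 15.

15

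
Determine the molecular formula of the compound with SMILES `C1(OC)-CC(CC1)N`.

C6H13NO

Heavy atoms from the SMILES: 6 C, 1 N, 1 O.
Implicit hydrogens by atom environment:
  3 × C: 2 H each → 6
  2 × C: 1 H each → 2
  1 × C: 3 H
  1 × N: 2 H
  1 × O: no H
  Total hydrogens = 13.
Molecular formula: C6H13NO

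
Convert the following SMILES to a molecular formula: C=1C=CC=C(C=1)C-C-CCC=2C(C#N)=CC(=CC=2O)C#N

C18H16N2O

Heavy atoms from the SMILES: 18 C, 2 N, 1 O.
Implicit hydrogens by atom environment:
  7 × C (aromatic): 1 H each → 7
  5 × C (aromatic): no H
  4 × C: 2 H each → 8
  2 × C: no H
  2 × N: no H
  1 × O: 1 H
  Total hydrogens = 16.
Molecular formula: C18H16N2O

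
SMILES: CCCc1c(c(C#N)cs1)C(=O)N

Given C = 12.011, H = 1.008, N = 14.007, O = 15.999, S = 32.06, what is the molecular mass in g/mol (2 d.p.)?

Molecular formula: C9H10N2OS.
M = 9×12.011 + 10×1.008 + 2×14.007 + 1×15.999 + 1×32.06 = 194.25 g/mol.

194.25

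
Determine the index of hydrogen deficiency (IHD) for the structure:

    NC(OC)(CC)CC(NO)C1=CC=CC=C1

Molecular formula from the SMILES: C12H20N2O2.
DoU = (2C + 2 + N − H − X)/2 = (2·12 + 2 + 2 − 20 − 0)/2 = 8/2 = 4.
(Structurally: 1 ring(s) + 3 π bond(s) = 4.)

4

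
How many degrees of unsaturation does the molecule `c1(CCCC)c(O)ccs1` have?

3

Molecular formula from the SMILES: C8H12OS.
DoU = (2C + 2 + N − H − X)/2 = (2·8 + 2 + 0 − 12 − 0)/2 = 6/2 = 3.
(Structurally: 1 ring(s) + 2 π bond(s) = 3.)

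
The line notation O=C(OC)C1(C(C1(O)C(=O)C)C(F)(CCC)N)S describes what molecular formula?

Heavy atoms from the SMILES: 11 C, 1 F, 1 N, 4 O, 1 S.
Implicit hydrogens by atom environment:
  5 × C: no H
  3 × C: 3 H each → 9
  3 × O: no H
  2 × C: 2 H each → 4
  1 × C: 1 H
  1 × F: no H
  1 × N: 2 H
  1 × O: 1 H
  1 × S: 1 H
  Total hydrogens = 18.
Molecular formula: C11H18FNO4S

C11H18FNO4S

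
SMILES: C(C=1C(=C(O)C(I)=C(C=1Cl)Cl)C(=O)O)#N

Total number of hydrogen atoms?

2

Hydrogens are implicit in SMILES; fill each atom to its normal valence:
  6 × C (aromatic): no H
  2 × C: no H
  2 × Cl: no H
  2 × O: 1 H each → 2
  1 × I: no H
  1 × N: no H
  1 × O: no H
  Total hydrogens = 2.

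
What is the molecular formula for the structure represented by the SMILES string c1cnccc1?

C5H5N

Heavy atoms from the SMILES: 5 C, 1 N.
Implicit hydrogens by atom environment:
  5 × C (aromatic): 1 H each → 5
  1 × N (aromatic): no H
  Total hydrogens = 5.
Molecular formula: C5H5N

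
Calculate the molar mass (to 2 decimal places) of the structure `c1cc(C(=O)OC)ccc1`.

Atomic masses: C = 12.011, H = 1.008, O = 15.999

136.15

Molecular formula: C8H8O2.
M = 8×12.011 + 8×1.008 + 2×15.999 = 136.15 g/mol.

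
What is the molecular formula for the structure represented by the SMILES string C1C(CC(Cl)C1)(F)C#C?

Heavy atoms from the SMILES: 7 C, 1 Cl, 1 F.
Implicit hydrogens by atom environment:
  3 × C: 2 H each → 6
  2 × C: 1 H each → 2
  2 × C: no H
  1 × Cl: no H
  1 × F: no H
  Total hydrogens = 8.
Molecular formula: C7H8ClF

C7H8ClF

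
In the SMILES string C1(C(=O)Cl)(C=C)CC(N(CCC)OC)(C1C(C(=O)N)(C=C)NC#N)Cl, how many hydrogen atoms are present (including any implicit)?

22

Hydrogens are implicit in SMILES; fill each atom to its normal valence:
  6 × C: no H
  5 × C: 2 H each → 10
  3 × C: 1 H each → 3
  3 × O: no H
  2 × C: 3 H each → 6
  2 × Cl: no H
  2 × N: no H
  1 × N: 2 H
  1 × N: 1 H
  Total hydrogens = 22.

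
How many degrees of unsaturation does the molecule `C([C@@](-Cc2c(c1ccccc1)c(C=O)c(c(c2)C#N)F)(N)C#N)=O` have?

Molecular formula from the SMILES: C18H12FN3O2.
DoU = (2C + 2 + N − H − X)/2 = (2·18 + 2 + 3 − 12 − 1)/2 = 28/2 = 14.
(Structurally: 2 ring(s) + 12 π bond(s) = 14.)

14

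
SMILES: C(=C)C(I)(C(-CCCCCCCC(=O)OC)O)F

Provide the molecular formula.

Heavy atoms from the SMILES: 13 C, 1 F, 1 I, 3 O.
Implicit hydrogens by atom environment:
  8 × C: 2 H each → 16
  2 × C: 1 H each → 2
  2 × C: no H
  2 × O: no H
  1 × C: 3 H
  1 × F: no H
  1 × I: no H
  1 × O: 1 H
  Total hydrogens = 22.
Molecular formula: C13H22FIO3

C13H22FIO3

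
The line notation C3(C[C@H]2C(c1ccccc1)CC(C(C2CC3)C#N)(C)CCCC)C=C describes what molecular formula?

C24H33N

Heavy atoms from the SMILES: 24 C, 1 N.
Implicit hydrogens by atom environment:
  8 × C: 2 H each → 16
  6 × C: 1 H each → 6
  5 × C (aromatic): 1 H each → 5
  2 × C: 3 H each → 6
  2 × C: no H
  1 × C (aromatic): no H
  1 × N: no H
  Total hydrogens = 33.
Molecular formula: C24H33N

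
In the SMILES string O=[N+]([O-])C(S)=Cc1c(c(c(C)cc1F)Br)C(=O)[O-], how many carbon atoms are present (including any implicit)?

The symbol for carbon appears 10 times in the SMILES. Lowercase c denotes aromatic carbon and counts toward C.

10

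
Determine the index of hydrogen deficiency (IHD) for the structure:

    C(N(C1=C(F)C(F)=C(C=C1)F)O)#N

6

Molecular formula from the SMILES: C7H3F3N2O.
DoU = (2C + 2 + N − H − X)/2 = (2·7 + 2 + 2 − 3 − 3)/2 = 12/2 = 6.
(Structurally: 1 ring(s) + 5 π bond(s) = 6.)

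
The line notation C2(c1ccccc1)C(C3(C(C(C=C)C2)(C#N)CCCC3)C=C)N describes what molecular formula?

Heavy atoms from the SMILES: 21 C, 2 N.
Implicit hydrogens by atom environment:
  7 × C: 2 H each → 14
  5 × C: 1 H each → 5
  5 × C (aromatic): 1 H each → 5
  3 × C: no H
  1 × C (aromatic): no H
  1 × N: 2 H
  1 × N: no H
  Total hydrogens = 26.
Molecular formula: C21H26N2

C21H26N2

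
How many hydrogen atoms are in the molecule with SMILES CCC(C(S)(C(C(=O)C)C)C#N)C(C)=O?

Hydrogens are implicit in SMILES; fill each atom to its normal valence:
  4 × C: 3 H each → 12
  4 × C: no H
  2 × C: 1 H each → 2
  2 × O: no H
  1 × C: 2 H
  1 × N: no H
  1 × S: 1 H
  Total hydrogens = 17.

17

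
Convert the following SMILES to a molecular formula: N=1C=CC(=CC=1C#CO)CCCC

Heavy atoms from the SMILES: 11 C, 1 N, 1 O.
Implicit hydrogens by atom environment:
  3 × C: 2 H each → 6
  3 × C (aromatic): 1 H each → 3
  2 × C (aromatic): no H
  2 × C: no H
  1 × C: 3 H
  1 × N (aromatic): no H
  1 × O: 1 H
  Total hydrogens = 13.
Molecular formula: C11H13NO

C11H13NO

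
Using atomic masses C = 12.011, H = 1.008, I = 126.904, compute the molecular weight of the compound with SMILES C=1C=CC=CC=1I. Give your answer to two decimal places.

204.01

Molecular formula: C6H5I.
M = 6×12.011 + 5×1.008 + 1×126.904 = 204.01 g/mol.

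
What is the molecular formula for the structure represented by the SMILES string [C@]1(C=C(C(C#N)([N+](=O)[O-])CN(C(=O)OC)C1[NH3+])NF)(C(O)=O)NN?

Heavy atoms from the SMILES: 10 C, 1 F, 7 N, 6 O.
Implicit hydrogens by atom environment:
  6 × C: no H
  4 × O: no H
  2 × C: 1 H each → 2
  2 × N: 1 H each → 2
  2 × N: no H
  1 × C: 3 H
  1 × C: 2 H
  1 × F: no H
  1 × N (charge +1): 3 H
  1 × N: 2 H
  1 × N (charge +1): no H
  1 × O: 1 H
  1 × O (charge -1): no H
  Total hydrogens = 15.
Net charge +1.
Molecular formula: C10H15FN7O6+

C10H15FN7O6+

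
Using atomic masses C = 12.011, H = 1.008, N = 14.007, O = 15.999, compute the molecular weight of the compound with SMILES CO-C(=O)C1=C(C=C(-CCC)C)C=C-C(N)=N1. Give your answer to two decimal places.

Molecular formula: C13H18N2O2.
M = 13×12.011 + 18×1.008 + 2×14.007 + 2×15.999 = 234.30 g/mol.

234.30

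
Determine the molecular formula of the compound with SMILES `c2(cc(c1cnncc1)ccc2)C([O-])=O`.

C11H7N2O2-

Heavy atoms from the SMILES: 11 C, 2 N, 2 O.
Implicit hydrogens by atom environment:
  7 × C (aromatic): 1 H each → 7
  3 × C (aromatic): no H
  2 × N (aromatic): no H
  1 × C: no H
  1 × O: no H
  1 × O (charge -1): no H
  Total hydrogens = 7.
Net charge -1.
Molecular formula: C11H7N2O2-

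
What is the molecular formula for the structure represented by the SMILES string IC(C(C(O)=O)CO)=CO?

C5H7IO4

Heavy atoms from the SMILES: 5 C, 1 I, 4 O.
Implicit hydrogens by atom environment:
  3 × O: 1 H each → 3
  2 × C: 1 H each → 2
  2 × C: no H
  1 × C: 2 H
  1 × I: no H
  1 × O: no H
  Total hydrogens = 7.
Molecular formula: C5H7IO4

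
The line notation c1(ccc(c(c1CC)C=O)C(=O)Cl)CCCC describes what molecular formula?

C14H17ClO2

Heavy atoms from the SMILES: 14 C, 1 Cl, 2 O.
Implicit hydrogens by atom environment:
  4 × C: 2 H each → 8
  4 × C (aromatic): no H
  2 × C: 3 H each → 6
  2 × C (aromatic): 1 H each → 2
  2 × O: no H
  1 × C: 1 H
  1 × C: no H
  1 × Cl: no H
  Total hydrogens = 17.
Molecular formula: C14H17ClO2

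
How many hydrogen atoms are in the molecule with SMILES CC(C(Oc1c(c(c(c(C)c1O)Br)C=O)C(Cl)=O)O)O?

Hydrogens are implicit in SMILES; fill each atom to its normal valence:
  6 × C (aromatic): no H
  3 × C: 1 H each → 3
  3 × O: 1 H each → 3
  3 × O: no H
  2 × C: 3 H each → 6
  1 × Br: no H
  1 × C: no H
  1 × Cl: no H
  Total hydrogens = 12.

12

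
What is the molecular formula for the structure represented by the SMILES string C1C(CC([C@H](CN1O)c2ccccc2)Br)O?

Heavy atoms from the SMILES: 1 Br, 12 C, 1 N, 2 O.
Implicit hydrogens by atom environment:
  5 × C (aromatic): 1 H each → 5
  3 × C: 2 H each → 6
  3 × C: 1 H each → 3
  2 × O: 1 H each → 2
  1 × Br: no H
  1 × C (aromatic): no H
  1 × N: no H
  Total hydrogens = 16.
Molecular formula: C12H16BrNO2

C12H16BrNO2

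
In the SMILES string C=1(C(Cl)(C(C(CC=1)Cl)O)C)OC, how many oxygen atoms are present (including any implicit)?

The symbol for oxygen appears 2 times in the SMILES.

2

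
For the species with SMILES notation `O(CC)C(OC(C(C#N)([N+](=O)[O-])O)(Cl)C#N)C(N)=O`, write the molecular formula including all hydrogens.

C8H9ClN4O6

Heavy atoms from the SMILES: 8 C, 1 Cl, 4 N, 6 O.
Implicit hydrogens by atom environment:
  5 × C: no H
  4 × O: no H
  2 × N: no H
  1 × C: 3 H
  1 × C: 2 H
  1 × C: 1 H
  1 × Cl: no H
  1 × N: 2 H
  1 × N (charge +1): no H
  1 × O: 1 H
  1 × O (charge -1): no H
  Total hydrogens = 9.
Molecular formula: C8H9ClN4O6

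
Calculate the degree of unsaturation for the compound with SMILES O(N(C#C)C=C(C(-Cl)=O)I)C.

4

Molecular formula from the SMILES: C6H5ClINO2.
DoU = (2C + 2 + N − H − X)/2 = (2·6 + 2 + 1 − 5 − 2)/2 = 8/2 = 4.
(Structurally: 0 ring(s) + 4 π bond(s) = 4.)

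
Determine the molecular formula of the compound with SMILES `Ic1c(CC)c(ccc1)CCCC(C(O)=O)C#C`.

Heavy atoms from the SMILES: 15 C, 1 I, 2 O.
Implicit hydrogens by atom environment:
  4 × C: 2 H each → 8
  3 × C (aromatic): 1 H each → 3
  3 × C (aromatic): no H
  2 × C: 1 H each → 2
  2 × C: no H
  1 × C: 3 H
  1 × I: no H
  1 × O: 1 H
  1 × O: no H
  Total hydrogens = 17.
Molecular formula: C15H17IO2

C15H17IO2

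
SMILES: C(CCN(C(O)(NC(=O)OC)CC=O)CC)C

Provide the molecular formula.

Heavy atoms from the SMILES: 11 C, 2 N, 4 O.
Implicit hydrogens by atom environment:
  5 × C: 2 H each → 10
  3 × C: 3 H each → 9
  3 × O: no H
  2 × C: no H
  1 × C: 1 H
  1 × N: 1 H
  1 × N: no H
  1 × O: 1 H
  Total hydrogens = 22.
Molecular formula: C11H22N2O4

C11H22N2O4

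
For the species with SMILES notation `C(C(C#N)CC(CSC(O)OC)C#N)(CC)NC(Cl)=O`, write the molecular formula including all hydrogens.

C12H18ClN3O3S

Heavy atoms from the SMILES: 12 C, 1 Cl, 3 N, 3 O, 1 S.
Implicit hydrogens by atom environment:
  4 × C: 1 H each → 4
  3 × C: 2 H each → 6
  3 × C: no H
  2 × C: 3 H each → 6
  2 × N: no H
  2 × O: no H
  1 × Cl: no H
  1 × N: 1 H
  1 × O: 1 H
  1 × S: no H
  Total hydrogens = 18.
Molecular formula: C12H18ClN3O3S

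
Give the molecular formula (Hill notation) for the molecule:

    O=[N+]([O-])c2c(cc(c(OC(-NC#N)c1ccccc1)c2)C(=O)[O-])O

C15H10N3O6-

Heavy atoms from the SMILES: 15 C, 3 N, 6 O.
Implicit hydrogens by atom environment:
  7 × C (aromatic): 1 H each → 7
  5 × C (aromatic): no H
  3 × O: no H
  2 × C: no H
  2 × O (charge -1): no H
  1 × C: 1 H
  1 × N: 1 H
  1 × N (charge +1): no H
  1 × N: no H
  1 × O: 1 H
  Total hydrogens = 10.
Net charge -1.
Molecular formula: C15H10N3O6-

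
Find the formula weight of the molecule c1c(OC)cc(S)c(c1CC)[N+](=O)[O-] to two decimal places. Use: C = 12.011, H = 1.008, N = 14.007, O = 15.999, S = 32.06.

213.25

Molecular formula: C9H11NO3S.
M = 9×12.011 + 11×1.008 + 1×14.007 + 3×15.999 + 1×32.06 = 213.25 g/mol.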